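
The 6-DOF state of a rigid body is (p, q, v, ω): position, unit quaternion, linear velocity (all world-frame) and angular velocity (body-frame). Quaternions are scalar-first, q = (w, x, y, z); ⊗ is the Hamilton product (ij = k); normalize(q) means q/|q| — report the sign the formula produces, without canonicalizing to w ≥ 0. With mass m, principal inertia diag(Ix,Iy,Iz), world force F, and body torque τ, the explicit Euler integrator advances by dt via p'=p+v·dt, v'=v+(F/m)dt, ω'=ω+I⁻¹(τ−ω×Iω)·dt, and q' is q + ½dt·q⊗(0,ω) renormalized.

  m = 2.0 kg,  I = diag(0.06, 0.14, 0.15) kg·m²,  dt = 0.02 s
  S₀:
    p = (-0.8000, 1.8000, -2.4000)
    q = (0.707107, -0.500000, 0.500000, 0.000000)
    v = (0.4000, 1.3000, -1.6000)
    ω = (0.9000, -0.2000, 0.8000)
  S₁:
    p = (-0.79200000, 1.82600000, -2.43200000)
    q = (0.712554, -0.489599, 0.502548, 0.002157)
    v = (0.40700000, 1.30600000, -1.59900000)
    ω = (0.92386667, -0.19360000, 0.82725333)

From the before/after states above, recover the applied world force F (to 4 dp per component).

Δv = v₁−v₀ = (0.00700000, 0.00600000, 0.00100000)
m·(v₁−v₀)/dt = (0.7000, 0.6000, 0.1000)

F = (0.7000, 0.6000, 0.1000)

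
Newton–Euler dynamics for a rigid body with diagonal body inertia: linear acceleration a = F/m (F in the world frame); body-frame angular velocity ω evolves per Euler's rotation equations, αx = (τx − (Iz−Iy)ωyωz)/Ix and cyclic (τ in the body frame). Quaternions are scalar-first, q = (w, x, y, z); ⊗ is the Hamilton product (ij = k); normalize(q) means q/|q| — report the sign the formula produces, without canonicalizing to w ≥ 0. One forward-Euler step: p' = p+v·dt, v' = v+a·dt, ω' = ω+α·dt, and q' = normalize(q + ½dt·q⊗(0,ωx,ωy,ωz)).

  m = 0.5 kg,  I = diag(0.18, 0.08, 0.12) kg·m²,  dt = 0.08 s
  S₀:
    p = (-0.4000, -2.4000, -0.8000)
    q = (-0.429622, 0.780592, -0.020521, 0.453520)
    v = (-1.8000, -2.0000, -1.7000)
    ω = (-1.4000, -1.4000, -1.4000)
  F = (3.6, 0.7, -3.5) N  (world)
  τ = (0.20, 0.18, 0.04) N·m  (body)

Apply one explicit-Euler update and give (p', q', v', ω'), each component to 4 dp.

p' = (-0.5440, -2.5600, -0.9360)
q' = (-0.3600, 0.8273, 0.0218, 0.4307)
v' = (-1.2240, -1.8880, -2.2600)
ω' = (-1.3460, -1.3376, -1.2427)

precession coupling ω×(Iω) = (0.0784, 0.1176, -0.1960)
(τ − ω×Iω)/I = (0.6756, 0.7800, 1.9667)
ω' = ω + α·dt = (-1.3460, -1.3376, -1.2427)
q⊗(0,ω) = (1.6990274, 1.2651282, 1.0593716, -0.5200874)
updated quaternion q' = (-0.3600, 0.8273, 0.0218, 0.4307)
p' = p + v·dt = (-0.5440, -2.5600, -0.9360)
new velocity v' = (-1.2240, -1.8880, -2.2600)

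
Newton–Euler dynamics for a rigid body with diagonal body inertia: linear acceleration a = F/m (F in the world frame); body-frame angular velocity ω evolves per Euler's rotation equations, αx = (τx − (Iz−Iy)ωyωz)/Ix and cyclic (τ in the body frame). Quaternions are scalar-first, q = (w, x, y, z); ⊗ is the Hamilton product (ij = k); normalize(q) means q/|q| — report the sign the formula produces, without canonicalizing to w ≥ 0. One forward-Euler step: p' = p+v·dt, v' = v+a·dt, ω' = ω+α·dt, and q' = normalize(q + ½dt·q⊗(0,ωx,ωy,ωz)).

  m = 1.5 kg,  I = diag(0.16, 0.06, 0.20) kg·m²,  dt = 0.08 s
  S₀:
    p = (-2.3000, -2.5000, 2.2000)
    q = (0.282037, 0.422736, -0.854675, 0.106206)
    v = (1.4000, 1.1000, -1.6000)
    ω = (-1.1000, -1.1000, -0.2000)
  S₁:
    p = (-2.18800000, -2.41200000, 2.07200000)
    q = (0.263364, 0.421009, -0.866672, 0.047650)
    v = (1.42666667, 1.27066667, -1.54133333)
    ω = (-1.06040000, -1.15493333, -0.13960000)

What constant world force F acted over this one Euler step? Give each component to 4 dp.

F = (0.5000, 3.2000, 1.1000)

Δv = v₁−v₀ = (0.02666667, 0.17066667, 0.05866667)
applied force F = (0.5000, 3.2000, 1.1000)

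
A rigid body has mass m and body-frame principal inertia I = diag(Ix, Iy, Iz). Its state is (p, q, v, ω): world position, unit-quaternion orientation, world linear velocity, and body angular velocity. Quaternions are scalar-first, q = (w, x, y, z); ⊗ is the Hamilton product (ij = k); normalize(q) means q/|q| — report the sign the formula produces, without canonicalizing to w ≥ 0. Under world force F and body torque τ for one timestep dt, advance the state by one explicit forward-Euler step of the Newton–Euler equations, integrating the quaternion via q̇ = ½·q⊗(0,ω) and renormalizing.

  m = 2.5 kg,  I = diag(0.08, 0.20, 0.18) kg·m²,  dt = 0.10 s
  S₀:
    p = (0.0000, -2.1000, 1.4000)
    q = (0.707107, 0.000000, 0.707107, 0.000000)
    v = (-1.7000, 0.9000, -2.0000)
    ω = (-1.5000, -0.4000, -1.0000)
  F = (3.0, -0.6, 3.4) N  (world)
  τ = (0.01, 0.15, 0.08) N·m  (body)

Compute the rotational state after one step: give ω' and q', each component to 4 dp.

ω' = (-1.4775, -0.2500, -0.9956)
q' = (0.7182, -0.0880, 0.6900, 0.0176)

ω×(Iω) gyroscopic = (-0.0080, -0.1500, 0.0720)
α = I⁻¹(τ − ω×Iω) = (0.2250, 1.5000, 0.0444)
new body rate ω' = (-1.4775, -0.2500, -0.9956)
2q̇ = q⊗(0,ω) = (0.2828428, -1.7677675, -0.2828428, 0.3535535)
q' = normalize(q + ½dt·q⊗(0,ω)) = (0.7182, -0.0880, 0.6900, 0.0176)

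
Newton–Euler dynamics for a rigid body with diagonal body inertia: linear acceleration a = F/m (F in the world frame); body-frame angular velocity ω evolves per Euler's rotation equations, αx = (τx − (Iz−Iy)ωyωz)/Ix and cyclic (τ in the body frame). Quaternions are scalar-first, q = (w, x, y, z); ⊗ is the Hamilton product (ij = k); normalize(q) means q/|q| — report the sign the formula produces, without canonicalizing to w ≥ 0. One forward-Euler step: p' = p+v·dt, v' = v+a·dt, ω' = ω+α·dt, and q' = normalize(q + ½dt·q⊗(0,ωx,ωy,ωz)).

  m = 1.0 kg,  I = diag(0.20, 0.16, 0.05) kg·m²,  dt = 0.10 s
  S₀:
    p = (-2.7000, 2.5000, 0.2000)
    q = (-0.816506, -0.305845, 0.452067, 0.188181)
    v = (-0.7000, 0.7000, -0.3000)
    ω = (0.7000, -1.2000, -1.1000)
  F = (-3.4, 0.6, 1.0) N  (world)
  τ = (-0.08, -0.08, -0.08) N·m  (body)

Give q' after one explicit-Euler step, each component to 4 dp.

Hamilton product q⊗(0,ω) = (0.9635710, -0.8430107, 0.7751044, 0.9487237)
q + ½dt·q⊗(0,ω), renormalized = (-0.7653, -0.3466, 0.4889, 0.2347)

q' = (-0.7653, -0.3466, 0.4889, 0.2347)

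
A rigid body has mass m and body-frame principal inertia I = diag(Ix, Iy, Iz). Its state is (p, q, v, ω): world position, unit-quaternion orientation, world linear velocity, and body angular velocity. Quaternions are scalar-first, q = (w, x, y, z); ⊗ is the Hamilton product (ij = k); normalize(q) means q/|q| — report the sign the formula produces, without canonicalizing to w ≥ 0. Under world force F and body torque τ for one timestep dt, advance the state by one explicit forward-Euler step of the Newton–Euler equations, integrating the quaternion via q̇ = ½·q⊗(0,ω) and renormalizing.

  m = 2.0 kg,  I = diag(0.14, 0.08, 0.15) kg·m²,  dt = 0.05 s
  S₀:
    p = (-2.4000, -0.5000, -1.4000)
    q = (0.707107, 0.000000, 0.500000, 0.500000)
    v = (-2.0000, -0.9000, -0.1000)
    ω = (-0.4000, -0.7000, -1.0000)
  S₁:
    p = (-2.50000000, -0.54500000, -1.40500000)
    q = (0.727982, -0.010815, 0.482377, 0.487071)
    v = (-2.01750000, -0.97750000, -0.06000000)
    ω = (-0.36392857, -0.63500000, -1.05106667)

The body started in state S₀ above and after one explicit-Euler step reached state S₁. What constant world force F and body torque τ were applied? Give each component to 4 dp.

ω₁ − ω₀ = (0.03607143, 0.06500000, -0.05106667)
τ = I·(Δω/dt) + ω₀×(Iω₀) = (0.1500, 0.1000, -0.1700)
velocity change Δv = (-0.01750000, -0.07750000, 0.04000000)
F = m·Δv/dt = (-0.7000, -3.1000, 1.6000)

F = (-0.7000, -3.1000, 1.6000)
τ = (0.1500, 0.1000, -0.1700)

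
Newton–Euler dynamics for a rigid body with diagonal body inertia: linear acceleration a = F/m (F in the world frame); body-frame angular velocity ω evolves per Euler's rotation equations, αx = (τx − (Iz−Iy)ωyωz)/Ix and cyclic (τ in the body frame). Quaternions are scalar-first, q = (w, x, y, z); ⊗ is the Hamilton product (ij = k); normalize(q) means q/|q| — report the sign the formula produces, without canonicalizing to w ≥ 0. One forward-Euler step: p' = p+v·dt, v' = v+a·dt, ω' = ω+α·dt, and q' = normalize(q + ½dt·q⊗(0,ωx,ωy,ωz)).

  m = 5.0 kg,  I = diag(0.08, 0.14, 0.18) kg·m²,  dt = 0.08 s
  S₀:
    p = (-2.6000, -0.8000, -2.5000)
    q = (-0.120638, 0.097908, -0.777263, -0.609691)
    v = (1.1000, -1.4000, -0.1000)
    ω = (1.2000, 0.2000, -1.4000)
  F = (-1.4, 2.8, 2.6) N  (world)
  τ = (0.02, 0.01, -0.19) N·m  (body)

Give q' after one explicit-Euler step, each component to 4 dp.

Hamilton product q⊗(0,ω) = (-0.8156044, 1.0653408, -0.6186856, 1.1211904)
updated quaternion q' = (-0.1528, 0.1401, -0.7998, -0.5633)

q' = (-0.1528, 0.1401, -0.7998, -0.5633)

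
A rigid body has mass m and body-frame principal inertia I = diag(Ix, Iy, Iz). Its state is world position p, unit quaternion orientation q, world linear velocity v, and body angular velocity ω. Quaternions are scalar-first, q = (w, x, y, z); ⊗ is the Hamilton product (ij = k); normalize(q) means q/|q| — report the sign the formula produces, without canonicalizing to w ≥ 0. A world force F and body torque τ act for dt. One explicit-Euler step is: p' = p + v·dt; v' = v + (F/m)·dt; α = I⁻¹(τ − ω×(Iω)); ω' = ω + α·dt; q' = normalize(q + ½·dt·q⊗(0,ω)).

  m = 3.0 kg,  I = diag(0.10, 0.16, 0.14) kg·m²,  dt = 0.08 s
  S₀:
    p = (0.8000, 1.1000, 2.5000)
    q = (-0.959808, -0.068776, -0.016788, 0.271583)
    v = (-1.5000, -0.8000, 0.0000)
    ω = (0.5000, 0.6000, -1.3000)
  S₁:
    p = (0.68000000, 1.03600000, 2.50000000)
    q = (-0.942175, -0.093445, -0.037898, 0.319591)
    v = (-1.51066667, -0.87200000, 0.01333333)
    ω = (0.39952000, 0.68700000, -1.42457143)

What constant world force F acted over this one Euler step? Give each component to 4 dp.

F = (-0.4000, -2.7000, 0.5000)

Δv = v₁−v₀ = (-0.01066667, -0.07200000, 0.01333333)
m·(v₁−v₀)/dt = (-0.4000, -2.7000, 0.5000)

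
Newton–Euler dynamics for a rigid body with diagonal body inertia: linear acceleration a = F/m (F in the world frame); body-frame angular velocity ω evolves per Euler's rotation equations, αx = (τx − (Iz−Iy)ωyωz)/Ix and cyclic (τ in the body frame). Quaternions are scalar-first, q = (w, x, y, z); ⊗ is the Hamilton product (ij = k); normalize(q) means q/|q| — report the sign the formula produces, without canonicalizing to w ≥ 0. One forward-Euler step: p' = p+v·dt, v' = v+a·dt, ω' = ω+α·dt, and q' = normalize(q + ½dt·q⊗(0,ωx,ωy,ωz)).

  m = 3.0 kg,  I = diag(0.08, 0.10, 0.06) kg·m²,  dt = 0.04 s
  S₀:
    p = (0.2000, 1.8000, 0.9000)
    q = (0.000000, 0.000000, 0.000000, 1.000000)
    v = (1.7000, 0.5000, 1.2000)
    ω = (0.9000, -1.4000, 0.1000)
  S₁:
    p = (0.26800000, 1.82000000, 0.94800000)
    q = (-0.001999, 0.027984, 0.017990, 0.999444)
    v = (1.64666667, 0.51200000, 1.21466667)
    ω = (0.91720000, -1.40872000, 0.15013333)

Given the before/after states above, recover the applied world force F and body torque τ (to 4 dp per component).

F = (-4.0000, 0.9000, 1.1000)
τ = (0.0400, -0.0200, 0.0500)

ω₁ − ω₀ = (0.01720000, -0.00872000, 0.05013333)
gyro term ω₀×Iω₀ = (0.0056, 0.0018, -0.0252)
applied torque τ = (0.0400, -0.0200, 0.0500)
Δv = v₁−v₀ = (-0.05333333, 0.01200000, 0.01466667)
m·(v₁−v₀)/dt = (-4.0000, 0.9000, 1.1000)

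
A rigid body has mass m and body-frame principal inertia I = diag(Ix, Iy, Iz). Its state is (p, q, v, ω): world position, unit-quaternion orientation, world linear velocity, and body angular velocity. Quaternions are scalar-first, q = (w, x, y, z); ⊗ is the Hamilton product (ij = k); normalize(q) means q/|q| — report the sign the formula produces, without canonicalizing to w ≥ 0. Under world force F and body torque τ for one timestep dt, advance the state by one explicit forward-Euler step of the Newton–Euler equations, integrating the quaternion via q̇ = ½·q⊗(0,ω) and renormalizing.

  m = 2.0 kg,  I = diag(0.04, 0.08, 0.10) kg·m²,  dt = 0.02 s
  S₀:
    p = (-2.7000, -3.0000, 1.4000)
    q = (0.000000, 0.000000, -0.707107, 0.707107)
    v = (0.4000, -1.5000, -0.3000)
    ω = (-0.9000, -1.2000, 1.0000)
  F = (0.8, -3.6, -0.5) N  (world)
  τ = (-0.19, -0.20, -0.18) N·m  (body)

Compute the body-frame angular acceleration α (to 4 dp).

gyro term ω×Iω = (-0.0240, 0.0540, 0.0432)
(τ − ω×Iω)/I = (-4.1500, -3.1750, -2.2320)

α = (-4.1500, -3.1750, -2.2320)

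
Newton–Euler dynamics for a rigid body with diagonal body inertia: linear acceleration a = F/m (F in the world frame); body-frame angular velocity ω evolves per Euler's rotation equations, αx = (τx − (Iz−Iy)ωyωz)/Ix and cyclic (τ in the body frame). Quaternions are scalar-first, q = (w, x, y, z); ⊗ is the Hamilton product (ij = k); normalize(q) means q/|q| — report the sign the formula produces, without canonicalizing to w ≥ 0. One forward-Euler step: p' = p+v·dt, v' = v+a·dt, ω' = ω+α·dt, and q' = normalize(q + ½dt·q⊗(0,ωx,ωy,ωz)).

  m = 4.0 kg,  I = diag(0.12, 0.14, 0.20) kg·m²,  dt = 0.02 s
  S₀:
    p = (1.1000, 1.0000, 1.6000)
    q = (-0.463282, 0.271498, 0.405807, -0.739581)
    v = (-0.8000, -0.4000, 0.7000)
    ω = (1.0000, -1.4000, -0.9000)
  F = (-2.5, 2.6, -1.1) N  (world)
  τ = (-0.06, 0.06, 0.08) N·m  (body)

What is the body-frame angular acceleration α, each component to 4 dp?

gyro term ω×Iω = (0.0756, 0.0720, -0.0280)
(τ − ω×Iω)/I = (-1.1300, -0.0857, 0.5400)

α = (-1.1300, -0.0857, 0.5400)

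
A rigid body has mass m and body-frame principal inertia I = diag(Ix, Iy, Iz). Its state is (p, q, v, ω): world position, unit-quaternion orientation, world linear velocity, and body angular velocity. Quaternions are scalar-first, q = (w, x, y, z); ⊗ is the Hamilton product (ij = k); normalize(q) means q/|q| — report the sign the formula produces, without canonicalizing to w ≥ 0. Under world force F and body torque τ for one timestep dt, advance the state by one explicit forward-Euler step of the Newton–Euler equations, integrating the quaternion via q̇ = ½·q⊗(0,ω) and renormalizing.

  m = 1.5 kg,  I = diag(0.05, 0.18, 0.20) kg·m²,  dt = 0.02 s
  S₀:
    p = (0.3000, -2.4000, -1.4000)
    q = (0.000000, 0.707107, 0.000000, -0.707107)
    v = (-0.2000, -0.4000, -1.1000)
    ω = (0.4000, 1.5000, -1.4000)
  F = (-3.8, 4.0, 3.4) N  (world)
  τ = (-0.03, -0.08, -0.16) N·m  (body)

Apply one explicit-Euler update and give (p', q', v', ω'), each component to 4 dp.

p' = (0.2960, -2.4080, -1.4220)
q' = (-0.0127, 0.7176, 0.0071, -0.6963)
v' = (-0.2507, -0.3467, -1.0547)
ω' = (0.4048, 1.4818, -1.4238)

p' = p + v·dt = (0.2960, -2.4080, -1.4220)
new velocity v' = (-0.2507, -0.3467, -1.0547)
ω×(Iω) gyroscopic = (-0.0420, 0.0840, 0.0780)
(τ − ω×Iω)/I = (0.2400, -0.9111, -1.1900)
ω' = ω + α·dt = (0.4048, 1.4818, -1.4238)
Hamilton product q⊗(0,ω) = (-1.2727926, 1.0606605, 0.7071070, 1.0606605)
q' = normalize(q + ½dt·q⊗(0,ω)) = (-0.0127, 0.7176, 0.0071, -0.6963)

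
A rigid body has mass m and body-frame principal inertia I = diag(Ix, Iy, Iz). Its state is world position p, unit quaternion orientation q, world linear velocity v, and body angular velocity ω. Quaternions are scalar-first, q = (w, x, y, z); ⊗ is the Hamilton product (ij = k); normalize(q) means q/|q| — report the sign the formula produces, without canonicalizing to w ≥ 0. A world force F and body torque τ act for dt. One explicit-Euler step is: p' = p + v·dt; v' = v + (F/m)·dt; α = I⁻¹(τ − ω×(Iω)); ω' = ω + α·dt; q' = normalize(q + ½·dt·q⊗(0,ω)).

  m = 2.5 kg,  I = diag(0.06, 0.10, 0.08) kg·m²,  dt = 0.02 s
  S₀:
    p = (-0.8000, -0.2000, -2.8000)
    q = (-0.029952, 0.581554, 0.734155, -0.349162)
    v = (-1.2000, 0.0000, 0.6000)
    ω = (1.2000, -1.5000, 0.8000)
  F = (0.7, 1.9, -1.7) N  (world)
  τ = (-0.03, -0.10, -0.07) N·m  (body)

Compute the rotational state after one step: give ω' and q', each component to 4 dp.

ω' = (1.1820, -1.5162, 0.8005)
q' = (-0.0231, 0.5817, 0.7256, -0.3669)

angular accel α = (-0.9000, -0.8080, 0.0250)
new body rate ω' = (1.1820, -1.5162, 0.8005)
Hamilton product q⊗(0,ω) = (0.6826973, 0.0276386, -0.8393096, -1.7772786)
q + ½dt·q⊗(0,ω), renormalized = (-0.0231, 0.5817, 0.7256, -0.3669)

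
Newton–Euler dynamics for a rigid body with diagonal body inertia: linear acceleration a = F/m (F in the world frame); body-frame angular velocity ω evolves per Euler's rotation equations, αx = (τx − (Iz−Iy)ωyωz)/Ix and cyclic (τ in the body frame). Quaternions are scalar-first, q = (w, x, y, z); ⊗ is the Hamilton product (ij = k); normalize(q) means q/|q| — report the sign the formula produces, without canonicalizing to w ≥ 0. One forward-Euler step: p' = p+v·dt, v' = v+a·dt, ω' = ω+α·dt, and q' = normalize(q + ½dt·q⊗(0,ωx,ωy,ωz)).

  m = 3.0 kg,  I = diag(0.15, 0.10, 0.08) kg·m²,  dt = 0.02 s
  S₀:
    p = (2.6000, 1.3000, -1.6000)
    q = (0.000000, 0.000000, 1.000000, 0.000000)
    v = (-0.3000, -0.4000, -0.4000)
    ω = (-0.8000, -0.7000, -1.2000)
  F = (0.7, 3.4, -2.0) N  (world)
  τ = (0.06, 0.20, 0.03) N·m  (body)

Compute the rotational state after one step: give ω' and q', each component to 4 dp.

ω' = (-0.7898, -0.6734, -1.1855)
q' = (0.0070, -0.0120, 0.9999, 0.0080)

precession coupling ω×(Iω) = (-0.0168, 0.0672, -0.0280)
(τ − ω×Iω)/I = (0.5120, 1.3280, 0.7250)
ω + α·dt = (-0.7898, -0.6734, -1.1855)
Hamilton product q⊗(0,ω) = (0.7000000, -1.2000000, 0.0000000, 0.8000000)
q + ½dt·q⊗(0,ω), renormalized = (0.0070, -0.0120, 0.9999, 0.0080)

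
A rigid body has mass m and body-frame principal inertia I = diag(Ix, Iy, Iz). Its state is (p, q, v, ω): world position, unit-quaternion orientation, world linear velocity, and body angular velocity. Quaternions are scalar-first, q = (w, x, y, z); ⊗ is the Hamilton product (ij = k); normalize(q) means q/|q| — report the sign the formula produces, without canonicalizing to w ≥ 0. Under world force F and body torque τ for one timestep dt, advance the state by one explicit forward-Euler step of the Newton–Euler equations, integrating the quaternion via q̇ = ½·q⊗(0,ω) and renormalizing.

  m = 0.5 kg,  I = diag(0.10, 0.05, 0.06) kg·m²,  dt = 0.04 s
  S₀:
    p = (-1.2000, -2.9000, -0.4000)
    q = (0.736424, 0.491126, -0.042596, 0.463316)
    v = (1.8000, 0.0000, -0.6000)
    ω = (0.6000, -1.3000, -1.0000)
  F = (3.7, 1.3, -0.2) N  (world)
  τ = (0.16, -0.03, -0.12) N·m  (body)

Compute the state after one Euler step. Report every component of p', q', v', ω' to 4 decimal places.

p' = (-1.1280, -2.9000, -0.4240)
q' = (0.7382, 0.5125, -0.0463, 0.4361)
v' = (2.0960, 0.1040, -0.6160)
ω' = (0.6588, -1.3048, -1.1060)

linear accel F/m = (7.4000, 2.6000, -0.4000)
p + v·dt = (-1.1280, -2.9000, -0.4240)
v + (F/m)dt = (2.0960, 0.1040, -0.6160)
precession coupling ω×(Iω) = (0.0130, -0.0240, 0.0390)
α = I⁻¹(τ − ω×Iω) = (1.4700, -0.1200, -2.6500)
ω + α·dt = (0.6588, -1.3048, -1.1060)
q⊗(0,ω) = (0.1132656, 1.0867612, -0.1882356, -1.3493302)
q + ½dt·q⊗(0,ω), renormalized = (0.7382, 0.5125, -0.0463, 0.4361)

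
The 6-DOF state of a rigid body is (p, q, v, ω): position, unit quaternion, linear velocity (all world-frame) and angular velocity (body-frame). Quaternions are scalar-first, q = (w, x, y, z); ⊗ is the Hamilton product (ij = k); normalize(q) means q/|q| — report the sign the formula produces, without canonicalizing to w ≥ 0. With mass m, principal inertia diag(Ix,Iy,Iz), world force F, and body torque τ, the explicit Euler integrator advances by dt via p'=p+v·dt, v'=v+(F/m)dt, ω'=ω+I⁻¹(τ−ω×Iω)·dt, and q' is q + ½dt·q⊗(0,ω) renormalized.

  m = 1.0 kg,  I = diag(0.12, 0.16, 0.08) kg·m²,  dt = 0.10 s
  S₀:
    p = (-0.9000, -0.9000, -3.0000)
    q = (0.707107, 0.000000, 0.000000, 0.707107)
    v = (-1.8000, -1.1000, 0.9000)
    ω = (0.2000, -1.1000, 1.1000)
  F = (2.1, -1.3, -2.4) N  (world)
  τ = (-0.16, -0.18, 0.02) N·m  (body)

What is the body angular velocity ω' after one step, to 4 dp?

ω' = (-0.0140, -1.2180, 1.1360)

precession coupling ω×(Iω) = (0.0968, 0.0088, -0.0088)
angular accel α = (-2.1400, -1.1800, 0.3600)
ω + α·dt = (-0.0140, -1.2180, 1.1360)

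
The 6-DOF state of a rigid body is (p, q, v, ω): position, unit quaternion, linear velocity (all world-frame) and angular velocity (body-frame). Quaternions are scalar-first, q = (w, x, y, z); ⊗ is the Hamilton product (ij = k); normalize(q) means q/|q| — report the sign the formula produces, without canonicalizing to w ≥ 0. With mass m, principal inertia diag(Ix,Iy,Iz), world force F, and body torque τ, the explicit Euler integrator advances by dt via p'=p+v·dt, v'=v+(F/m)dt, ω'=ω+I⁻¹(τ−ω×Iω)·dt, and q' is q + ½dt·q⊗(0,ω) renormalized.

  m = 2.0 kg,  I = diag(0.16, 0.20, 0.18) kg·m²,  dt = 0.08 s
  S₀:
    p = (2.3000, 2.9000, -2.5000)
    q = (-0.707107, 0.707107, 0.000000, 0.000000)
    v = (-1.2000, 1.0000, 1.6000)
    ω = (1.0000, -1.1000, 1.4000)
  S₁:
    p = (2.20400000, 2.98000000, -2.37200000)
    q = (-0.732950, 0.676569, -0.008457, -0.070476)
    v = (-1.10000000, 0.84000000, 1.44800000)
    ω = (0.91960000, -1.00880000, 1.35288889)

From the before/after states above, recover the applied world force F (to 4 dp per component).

F = (2.5000, -4.0000, -3.8000)

v₁ − v₀ = (0.10000000, -0.16000000, -0.15200000)
F = m·Δv/dt = (2.5000, -4.0000, -3.8000)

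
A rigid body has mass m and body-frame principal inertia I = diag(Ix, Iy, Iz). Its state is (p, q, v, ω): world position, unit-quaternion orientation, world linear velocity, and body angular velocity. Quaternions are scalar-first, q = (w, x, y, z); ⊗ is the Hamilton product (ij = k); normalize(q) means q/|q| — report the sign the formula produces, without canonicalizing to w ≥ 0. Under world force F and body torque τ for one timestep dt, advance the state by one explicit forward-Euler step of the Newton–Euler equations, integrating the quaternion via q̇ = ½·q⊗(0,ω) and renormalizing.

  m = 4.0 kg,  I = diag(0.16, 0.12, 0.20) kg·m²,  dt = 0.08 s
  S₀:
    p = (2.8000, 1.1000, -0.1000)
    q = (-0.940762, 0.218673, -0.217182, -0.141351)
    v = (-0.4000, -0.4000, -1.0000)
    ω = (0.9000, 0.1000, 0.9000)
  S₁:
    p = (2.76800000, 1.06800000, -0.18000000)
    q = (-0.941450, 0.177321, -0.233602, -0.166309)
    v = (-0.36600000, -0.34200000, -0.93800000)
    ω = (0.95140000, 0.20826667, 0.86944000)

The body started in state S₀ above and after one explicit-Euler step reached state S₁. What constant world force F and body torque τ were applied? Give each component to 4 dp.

F = (1.7000, 2.9000, 3.1000)
τ = (0.1100, 0.1300, -0.0800)

ω₁ − ω₀ = (0.05140000, 0.10826667, -0.03056000)
gyro term ω₀×Iω₀ = (0.0072, -0.0324, -0.0036)
τ = I·(Δω/dt) + ω₀×(Iω₀) = (0.1100, 0.1300, -0.0800)
velocity change Δv = (0.03400000, 0.05800000, 0.06200000)
F = m·Δv/dt = (1.7000, 2.9000, 3.1000)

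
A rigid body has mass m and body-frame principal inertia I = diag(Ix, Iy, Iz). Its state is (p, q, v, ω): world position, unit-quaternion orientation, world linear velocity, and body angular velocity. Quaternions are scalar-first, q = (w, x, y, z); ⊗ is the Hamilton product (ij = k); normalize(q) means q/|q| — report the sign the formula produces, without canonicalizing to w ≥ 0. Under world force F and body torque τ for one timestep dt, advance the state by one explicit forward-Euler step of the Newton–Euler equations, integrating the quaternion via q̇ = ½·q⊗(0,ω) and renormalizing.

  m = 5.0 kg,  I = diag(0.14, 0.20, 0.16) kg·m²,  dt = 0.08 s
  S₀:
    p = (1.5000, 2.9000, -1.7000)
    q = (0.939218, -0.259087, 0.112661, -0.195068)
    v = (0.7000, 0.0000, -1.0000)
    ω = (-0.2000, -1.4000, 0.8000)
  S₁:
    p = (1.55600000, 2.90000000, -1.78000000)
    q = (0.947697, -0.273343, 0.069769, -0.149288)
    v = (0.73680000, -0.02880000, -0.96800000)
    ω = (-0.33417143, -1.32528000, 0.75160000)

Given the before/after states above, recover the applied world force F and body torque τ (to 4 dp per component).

Δv = v₁−v₀ = (0.03680000, -0.02880000, 0.03200000)
applied force F = (2.3000, -1.8000, 2.0000)
Δω = ω₁−ω₀ = (-0.13417143, 0.07472000, -0.04840000)
applied torque τ = (-0.1900, 0.1900, -0.0800)

F = (2.3000, -1.8000, 2.0000)
τ = (-0.1900, 0.1900, -0.0800)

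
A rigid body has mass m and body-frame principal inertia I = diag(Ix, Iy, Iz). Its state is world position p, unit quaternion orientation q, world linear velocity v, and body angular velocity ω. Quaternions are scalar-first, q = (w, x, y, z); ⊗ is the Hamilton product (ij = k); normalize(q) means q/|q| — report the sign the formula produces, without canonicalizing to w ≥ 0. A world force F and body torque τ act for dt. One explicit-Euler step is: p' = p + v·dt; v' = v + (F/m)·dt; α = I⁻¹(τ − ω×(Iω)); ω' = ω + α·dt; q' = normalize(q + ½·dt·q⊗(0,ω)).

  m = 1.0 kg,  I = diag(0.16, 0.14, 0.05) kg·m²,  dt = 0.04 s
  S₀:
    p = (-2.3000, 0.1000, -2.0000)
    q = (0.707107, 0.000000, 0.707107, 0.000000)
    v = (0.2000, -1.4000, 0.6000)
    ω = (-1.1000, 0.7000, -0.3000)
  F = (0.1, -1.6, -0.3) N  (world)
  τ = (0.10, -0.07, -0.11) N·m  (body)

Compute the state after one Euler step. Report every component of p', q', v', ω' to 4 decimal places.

p' = (-2.2920, 0.0440, -1.9760)
q' = (0.6970, -0.0198, 0.7167, 0.0113)
v' = (0.2040, -1.4640, 0.5880)
ω' = (-1.0797, 0.6696, -0.4003)

ω×(Iω) gyroscopic = (0.0189, 0.0363, 0.0154)
α = I⁻¹(τ − ω×Iω) = (0.5069, -0.7593, -2.5080)
new body rate ω' = (-1.0797, 0.6696, -0.4003)
q⊗(0,ω) = (-0.4949749, -0.9899498, 0.4949749, 0.5656856)
q + ½dt·q⊗(0,ω), renormalized = (0.6970, -0.0198, 0.7167, 0.0113)
a = (0.1000, -1.6000, -0.3000)
p + v·dt = (-2.2920, 0.0440, -1.9760)
v' = v + a·dt = (0.2040, -1.4640, 0.5880)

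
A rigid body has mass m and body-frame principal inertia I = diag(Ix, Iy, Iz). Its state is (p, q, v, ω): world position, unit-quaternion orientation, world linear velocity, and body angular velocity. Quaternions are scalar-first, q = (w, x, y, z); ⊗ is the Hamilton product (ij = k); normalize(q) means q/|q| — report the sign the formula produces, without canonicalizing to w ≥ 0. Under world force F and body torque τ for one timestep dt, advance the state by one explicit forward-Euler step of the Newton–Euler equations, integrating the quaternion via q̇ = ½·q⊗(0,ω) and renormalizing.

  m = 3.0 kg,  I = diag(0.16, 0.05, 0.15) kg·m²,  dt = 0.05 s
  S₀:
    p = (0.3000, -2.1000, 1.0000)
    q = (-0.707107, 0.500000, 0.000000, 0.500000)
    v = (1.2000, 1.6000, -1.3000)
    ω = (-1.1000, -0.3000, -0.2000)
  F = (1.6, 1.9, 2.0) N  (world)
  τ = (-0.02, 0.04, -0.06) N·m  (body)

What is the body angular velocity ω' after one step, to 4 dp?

(τ − ω×Iω)/I = (-0.1625, 0.7560, -0.1580)
new body rate ω' = (-1.1081, -0.2622, -0.2079)

ω' = (-1.1081, -0.2622, -0.2079)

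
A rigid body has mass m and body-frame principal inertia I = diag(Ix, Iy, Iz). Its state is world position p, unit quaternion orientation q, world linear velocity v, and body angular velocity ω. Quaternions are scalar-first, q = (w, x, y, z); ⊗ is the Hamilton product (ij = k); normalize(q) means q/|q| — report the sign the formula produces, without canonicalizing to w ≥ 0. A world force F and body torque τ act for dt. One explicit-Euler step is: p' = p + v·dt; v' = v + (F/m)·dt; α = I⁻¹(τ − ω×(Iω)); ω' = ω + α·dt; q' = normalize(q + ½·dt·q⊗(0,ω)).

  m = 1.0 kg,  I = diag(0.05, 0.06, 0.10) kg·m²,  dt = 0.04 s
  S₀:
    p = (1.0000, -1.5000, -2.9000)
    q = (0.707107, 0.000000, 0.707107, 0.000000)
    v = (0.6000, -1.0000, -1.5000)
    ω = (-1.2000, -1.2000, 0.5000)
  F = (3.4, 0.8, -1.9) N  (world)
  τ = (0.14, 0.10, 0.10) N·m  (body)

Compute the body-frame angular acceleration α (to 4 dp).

α = (3.2800, 1.1667, 0.8560)

precession coupling ω×(Iω) = (-0.0240, 0.0300, 0.0144)
angular accel α = (3.2800, 1.1667, 0.8560)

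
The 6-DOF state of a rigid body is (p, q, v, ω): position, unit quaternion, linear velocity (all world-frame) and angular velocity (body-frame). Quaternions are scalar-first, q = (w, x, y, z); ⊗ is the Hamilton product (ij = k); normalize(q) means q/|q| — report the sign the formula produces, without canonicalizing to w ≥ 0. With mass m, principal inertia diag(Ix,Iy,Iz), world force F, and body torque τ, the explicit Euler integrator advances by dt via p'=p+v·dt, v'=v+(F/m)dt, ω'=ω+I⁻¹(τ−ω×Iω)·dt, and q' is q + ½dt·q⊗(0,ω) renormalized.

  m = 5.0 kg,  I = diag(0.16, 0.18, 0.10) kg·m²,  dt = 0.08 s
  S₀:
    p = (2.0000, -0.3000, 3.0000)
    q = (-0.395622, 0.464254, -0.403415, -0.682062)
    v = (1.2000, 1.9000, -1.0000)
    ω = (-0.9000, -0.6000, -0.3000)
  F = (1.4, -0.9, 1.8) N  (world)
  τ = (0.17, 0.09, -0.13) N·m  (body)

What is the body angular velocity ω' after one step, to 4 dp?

ω×(Iω) gyroscopic = (-0.0144, 0.0162, 0.0108)
α = I⁻¹(τ − ω×Iω) = (1.1525, 0.4100, -1.4080)
ω + α·dt = (-0.8078, -0.5672, -0.4126)

ω' = (-0.8078, -0.5672, -0.4126)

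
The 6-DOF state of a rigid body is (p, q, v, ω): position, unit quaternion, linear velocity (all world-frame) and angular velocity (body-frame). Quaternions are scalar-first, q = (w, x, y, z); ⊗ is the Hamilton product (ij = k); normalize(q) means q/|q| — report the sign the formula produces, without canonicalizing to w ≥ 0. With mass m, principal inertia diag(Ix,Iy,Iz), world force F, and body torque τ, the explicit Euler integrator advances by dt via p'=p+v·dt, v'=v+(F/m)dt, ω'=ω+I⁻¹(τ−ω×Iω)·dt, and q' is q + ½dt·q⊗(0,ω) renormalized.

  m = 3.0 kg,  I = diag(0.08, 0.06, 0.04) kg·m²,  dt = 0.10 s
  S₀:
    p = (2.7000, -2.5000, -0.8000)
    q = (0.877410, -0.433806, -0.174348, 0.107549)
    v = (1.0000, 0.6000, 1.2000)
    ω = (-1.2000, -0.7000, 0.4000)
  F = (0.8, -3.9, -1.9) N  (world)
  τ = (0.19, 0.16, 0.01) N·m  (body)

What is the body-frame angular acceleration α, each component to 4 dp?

α = (2.3050, 2.9867, 0.6700)

ω×(Iω) gyroscopic = (0.0056, -0.0192, -0.0168)
α = I⁻¹(τ − ω×Iω) = (2.3050, 2.9867, 0.6700)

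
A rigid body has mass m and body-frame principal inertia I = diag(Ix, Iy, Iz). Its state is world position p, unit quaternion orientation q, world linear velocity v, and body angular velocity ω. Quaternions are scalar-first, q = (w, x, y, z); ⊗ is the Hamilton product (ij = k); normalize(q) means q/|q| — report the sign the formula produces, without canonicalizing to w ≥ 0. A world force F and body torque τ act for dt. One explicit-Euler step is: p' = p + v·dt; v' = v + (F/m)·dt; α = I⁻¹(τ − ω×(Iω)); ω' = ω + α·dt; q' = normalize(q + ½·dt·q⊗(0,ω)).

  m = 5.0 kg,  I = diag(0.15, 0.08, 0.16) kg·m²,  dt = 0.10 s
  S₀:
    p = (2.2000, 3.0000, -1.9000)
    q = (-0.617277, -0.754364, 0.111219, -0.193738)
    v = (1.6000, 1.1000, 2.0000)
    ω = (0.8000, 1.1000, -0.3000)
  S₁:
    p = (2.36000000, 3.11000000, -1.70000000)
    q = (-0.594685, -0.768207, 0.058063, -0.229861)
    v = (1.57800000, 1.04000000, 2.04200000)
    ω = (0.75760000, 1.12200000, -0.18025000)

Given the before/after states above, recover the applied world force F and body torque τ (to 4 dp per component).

v₁ − v₀ = (-0.02200000, -0.06000000, 0.04200000)
m·(v₁−v₀)/dt = (-1.1000, -3.0000, 2.1000)
ω₁ − ω₀ = (-0.04240000, 0.02200000, 0.11975000)
gyro term ω₀×Iω₀ = (-0.0264, 0.0024, -0.0616)
applied torque τ = (-0.0900, 0.0200, 0.1300)

F = (-1.1000, -3.0000, 2.1000)
τ = (-0.0900, 0.0200, 0.1300)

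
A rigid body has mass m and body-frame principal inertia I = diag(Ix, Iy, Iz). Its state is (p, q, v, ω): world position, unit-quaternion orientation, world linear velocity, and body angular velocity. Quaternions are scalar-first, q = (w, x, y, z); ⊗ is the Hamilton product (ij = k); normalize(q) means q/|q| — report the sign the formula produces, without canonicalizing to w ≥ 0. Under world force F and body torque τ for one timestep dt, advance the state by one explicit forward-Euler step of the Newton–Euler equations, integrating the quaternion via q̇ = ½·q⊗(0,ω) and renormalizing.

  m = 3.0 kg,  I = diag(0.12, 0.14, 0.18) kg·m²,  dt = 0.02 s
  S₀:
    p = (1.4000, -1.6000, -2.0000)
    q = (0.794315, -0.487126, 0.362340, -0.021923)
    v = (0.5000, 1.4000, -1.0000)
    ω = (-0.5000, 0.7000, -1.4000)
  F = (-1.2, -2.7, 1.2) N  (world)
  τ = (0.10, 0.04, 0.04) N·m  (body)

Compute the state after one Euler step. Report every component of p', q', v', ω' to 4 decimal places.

p + v·dt = (1.4100, -1.5720, -2.0200)
new velocity v' = (0.4920, 1.3820, -0.9920)
(τ − ω×Iω)/I = (1.1600, 0.5857, 0.2611)
ω + α·dt = (-0.4768, 0.7117, -1.3948)
Hamilton product q⊗(0,ω) = (-0.5278932, -0.8890874, -0.1149944, -1.2718592)
q + ½dt·q⊗(0,ω), renormalized = (0.7889, -0.4960, 0.3611, -0.0346)

p' = (1.4100, -1.5720, -2.0200)
q' = (0.7889, -0.4960, 0.3611, -0.0346)
v' = (0.4920, 1.3820, -0.9920)
ω' = (-0.4768, 0.7117, -1.3948)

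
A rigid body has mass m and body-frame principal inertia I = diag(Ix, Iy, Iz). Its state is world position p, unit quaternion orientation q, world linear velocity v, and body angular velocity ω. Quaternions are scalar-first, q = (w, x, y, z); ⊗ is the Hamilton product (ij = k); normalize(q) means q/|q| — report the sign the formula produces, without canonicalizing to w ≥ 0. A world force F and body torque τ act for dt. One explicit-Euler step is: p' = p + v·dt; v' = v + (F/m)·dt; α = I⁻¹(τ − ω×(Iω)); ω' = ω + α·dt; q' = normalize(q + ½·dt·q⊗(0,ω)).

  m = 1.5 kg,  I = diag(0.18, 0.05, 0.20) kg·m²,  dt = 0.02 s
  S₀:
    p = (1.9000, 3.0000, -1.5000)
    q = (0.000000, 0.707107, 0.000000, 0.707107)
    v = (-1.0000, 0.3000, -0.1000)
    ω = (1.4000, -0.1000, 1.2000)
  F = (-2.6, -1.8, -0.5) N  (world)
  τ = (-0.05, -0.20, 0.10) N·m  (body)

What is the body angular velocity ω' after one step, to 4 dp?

ω' = (1.3964, -0.1666, 1.2082)

ω×(Iω) gyroscopic = (-0.0180, -0.0336, 0.0182)
angular accel α = (-0.1778, -3.3280, 0.4090)
ω' = ω + α·dt = (1.3964, -0.1666, 1.2082)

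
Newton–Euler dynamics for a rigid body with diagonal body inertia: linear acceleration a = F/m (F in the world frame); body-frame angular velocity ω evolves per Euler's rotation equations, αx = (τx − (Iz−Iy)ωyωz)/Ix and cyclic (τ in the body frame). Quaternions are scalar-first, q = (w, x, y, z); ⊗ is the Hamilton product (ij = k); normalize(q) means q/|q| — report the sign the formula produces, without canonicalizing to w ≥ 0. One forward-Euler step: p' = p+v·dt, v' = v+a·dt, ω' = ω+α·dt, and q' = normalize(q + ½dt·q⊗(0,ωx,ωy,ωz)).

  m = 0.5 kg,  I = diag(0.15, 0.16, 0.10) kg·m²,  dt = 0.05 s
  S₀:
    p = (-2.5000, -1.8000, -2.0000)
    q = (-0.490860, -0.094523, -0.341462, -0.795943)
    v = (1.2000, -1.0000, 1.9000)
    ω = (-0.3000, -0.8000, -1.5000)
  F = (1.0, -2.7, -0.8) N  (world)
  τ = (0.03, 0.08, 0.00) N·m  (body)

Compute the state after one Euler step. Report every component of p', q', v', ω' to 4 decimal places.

p' = (-2.4400, -1.8500, -1.9050)
q' = (-0.5278, -0.0939, -0.3289, -0.7775)
v' = (1.3000, -1.2700, 1.8200)
ω' = (-0.2660, -0.7820, -1.5012)

a = F/m = (2.0000, -5.4000, -1.6000)
p + v·dt = (-2.4400, -1.8500, -1.9050)
v + (F/m)dt = (1.3000, -1.2700, 1.8200)
angular accel α = (0.6800, 0.3594, -0.0240)
ω' = ω + α·dt = (-0.2660, -0.7820, -1.5012)
q⊗(0,ω) = (-1.4954410, 0.0226966, 0.4896864, 0.7094698)
updated quaternion q' = (-0.5278, -0.0939, -0.3289, -0.7775)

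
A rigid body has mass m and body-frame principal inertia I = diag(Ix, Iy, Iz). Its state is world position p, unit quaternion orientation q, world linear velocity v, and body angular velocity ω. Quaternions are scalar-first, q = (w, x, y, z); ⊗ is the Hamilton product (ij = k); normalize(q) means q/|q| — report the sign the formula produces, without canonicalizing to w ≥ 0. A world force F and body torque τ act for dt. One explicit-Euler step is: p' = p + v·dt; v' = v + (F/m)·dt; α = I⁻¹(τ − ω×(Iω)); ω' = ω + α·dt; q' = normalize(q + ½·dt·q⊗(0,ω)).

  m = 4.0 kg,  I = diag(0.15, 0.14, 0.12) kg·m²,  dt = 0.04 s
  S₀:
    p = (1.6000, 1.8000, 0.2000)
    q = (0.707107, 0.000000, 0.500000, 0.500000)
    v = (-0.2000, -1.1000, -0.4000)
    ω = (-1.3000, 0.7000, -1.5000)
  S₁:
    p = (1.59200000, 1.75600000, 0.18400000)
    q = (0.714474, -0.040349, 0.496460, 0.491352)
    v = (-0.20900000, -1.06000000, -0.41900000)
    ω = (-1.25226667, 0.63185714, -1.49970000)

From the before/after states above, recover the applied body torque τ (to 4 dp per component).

ω₁ − ω₀ = (0.04773333, -0.06814286, 0.00030000)
precession coupling = (0.0210, 0.0585, 0.0091)
τ = I·(Δω/dt) + ω₀×(Iω₀) = (0.2000, -0.1800, 0.0100)

τ = (0.2000, -0.1800, 0.0100)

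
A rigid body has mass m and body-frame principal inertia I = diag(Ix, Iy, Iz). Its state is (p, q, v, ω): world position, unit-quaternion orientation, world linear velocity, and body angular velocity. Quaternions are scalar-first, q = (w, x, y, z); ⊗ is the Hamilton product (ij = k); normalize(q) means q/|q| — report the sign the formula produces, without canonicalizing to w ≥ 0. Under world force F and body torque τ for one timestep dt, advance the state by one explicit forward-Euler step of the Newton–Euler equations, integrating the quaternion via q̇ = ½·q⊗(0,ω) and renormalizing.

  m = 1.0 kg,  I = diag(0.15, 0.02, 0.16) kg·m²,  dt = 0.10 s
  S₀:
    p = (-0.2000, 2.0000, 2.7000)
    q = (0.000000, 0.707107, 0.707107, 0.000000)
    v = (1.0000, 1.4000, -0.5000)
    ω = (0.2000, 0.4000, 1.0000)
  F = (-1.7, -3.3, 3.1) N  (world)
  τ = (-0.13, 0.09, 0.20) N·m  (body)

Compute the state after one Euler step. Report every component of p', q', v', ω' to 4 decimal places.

ω×(Iω) gyroscopic = (0.0560, -0.0020, -0.0104)
α = I⁻¹(τ − ω×Iω) = (-1.2400, 4.6000, 1.3150)
new body rate ω' = (0.0760, 0.8600, 1.1315)
q⊗(0,ω) = (-0.4242642, 0.7071070, -0.7071070, 0.1414214)
q + ½dt·q⊗(0,ω), renormalized = (-0.0212, 0.7414, 0.6707, 0.0071)
p + v·dt = (-0.1000, 2.1400, 2.6500)
v' = v + a·dt = (0.8300, 1.0700, -0.1900)

p' = (-0.1000, 2.1400, 2.6500)
q' = (-0.0212, 0.7414, 0.6707, 0.0071)
v' = (0.8300, 1.0700, -0.1900)
ω' = (0.0760, 0.8600, 1.1315)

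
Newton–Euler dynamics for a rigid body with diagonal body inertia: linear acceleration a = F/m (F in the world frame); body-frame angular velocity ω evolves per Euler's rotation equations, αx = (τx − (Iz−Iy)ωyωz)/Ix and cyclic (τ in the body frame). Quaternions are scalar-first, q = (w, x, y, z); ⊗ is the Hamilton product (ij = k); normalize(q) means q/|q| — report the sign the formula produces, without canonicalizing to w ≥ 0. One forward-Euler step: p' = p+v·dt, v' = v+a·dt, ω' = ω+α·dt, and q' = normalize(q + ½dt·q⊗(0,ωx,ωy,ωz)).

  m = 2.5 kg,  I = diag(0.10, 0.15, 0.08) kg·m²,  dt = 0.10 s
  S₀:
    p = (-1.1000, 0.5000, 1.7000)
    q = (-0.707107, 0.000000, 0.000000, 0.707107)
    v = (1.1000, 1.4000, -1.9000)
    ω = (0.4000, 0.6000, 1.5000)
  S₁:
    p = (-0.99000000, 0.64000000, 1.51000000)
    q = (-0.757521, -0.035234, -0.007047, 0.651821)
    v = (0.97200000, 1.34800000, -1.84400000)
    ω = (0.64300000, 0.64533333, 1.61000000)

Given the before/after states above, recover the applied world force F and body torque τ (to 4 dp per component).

F = (-3.2000, -1.3000, 1.4000)
τ = (0.1800, 0.0800, 0.1000)

ω₁ − ω₀ = (0.24300000, 0.04533333, 0.11000000)
τ = I·(Δω/dt) + ω₀×(Iω₀) = (0.1800, 0.0800, 0.1000)
velocity change Δv = (-0.12800000, -0.05200000, 0.05600000)
applied force F = (-3.2000, -1.3000, 1.4000)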